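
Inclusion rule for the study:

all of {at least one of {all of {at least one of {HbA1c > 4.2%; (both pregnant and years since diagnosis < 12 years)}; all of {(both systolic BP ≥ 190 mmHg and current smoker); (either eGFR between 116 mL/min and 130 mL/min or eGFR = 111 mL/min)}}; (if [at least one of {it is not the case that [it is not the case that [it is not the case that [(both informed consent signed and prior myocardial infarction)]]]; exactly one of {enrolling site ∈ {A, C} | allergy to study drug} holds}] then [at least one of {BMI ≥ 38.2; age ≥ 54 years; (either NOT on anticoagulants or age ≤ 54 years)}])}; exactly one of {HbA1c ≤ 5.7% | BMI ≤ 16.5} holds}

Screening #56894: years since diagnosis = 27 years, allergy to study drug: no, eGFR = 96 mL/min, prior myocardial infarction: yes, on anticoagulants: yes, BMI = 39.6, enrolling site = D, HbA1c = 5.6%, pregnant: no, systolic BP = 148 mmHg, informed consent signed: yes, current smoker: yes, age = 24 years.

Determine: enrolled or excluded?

Atomic conditions:
  HbA1c > 4.2%: 5.6 > 4.2 is true
  pregnant: no → false
  years since diagnosis < 12 years: 27 < 12 is false
  systolic BP ≥ 190 mmHg: 148 ≥ 190 is false
  current smoker: yes → true
  eGFR between 116 mL/min and 130 mL/min: 96 in [116, 130] is false
  eGFR = 111 mL/min: 96 == 111 is false
  informed consent signed: yes → true
  prior myocardial infarction: yes → true
  enrolling site ∈ {A, C}: D is not in the set → false
  allergy to study drug: no → false
  BMI ≥ 38.2: 39.6 ≥ 38.2 is true
  age ≥ 54 years: 24 ≥ 54 is false
  NOT on anticoagulants: yes → false
  age ≤ 54 years: 24 ≤ 54 is true
  HbA1c ≤ 5.7%: 5.6 ≤ 5.7 is true
  BMI ≤ 16.5: 39.6 ≤ 16.5 is false
Combine:
[1.1.1.2] false AND false = false
[1.1.1] true OR false = true
[1.1.2.1] false AND true = false
[1.1.2.2] false OR false = false
[1.1.2] false AND false = false
[1.1] true AND false = false
[1.2.1.1.1.1.1] true AND true = true
[1.2.1.1.1.1] NOT true = false
[1.2.1.1.1] NOT false = true
[1.2.1.1] NOT true = false
[1.2.1.2] exactly-one(false, false) = false
[1.2.1] false OR false = false
[1.2.2.3] false OR true = true
[1.2.2] true OR false OR true = true
[1.2] false → true (antecedent false ⇒ implication holds) = true
[1] false OR true = true
[2] exactly-one(true, false) = true
[root] true AND true = true
Overall: true → enrolled

Enrolled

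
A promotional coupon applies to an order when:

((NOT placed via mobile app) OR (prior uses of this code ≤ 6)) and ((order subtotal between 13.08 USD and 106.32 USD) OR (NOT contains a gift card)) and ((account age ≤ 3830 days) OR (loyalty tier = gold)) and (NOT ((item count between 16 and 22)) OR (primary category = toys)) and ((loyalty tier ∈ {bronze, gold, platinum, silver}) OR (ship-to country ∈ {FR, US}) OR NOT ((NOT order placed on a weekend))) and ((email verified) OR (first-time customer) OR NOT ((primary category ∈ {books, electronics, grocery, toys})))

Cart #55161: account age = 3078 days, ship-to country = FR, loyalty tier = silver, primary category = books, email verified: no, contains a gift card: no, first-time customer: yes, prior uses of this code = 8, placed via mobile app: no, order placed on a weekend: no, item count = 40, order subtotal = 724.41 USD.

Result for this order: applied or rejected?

Atomic conditions:
  NOT placed via mobile app: no → true
  prior uses of this code ≤ 6: 8 ≤ 6 is false
  order subtotal between 13.08 USD and 106.32 USD: 724.41 in [13.08, 106.32] is false
  NOT contains a gift card: no → true
  account age ≤ 3830 days: 3078 ≤ 3830 is true
  loyalty tier = gold: silver == gold is false
  item count between 16 and 22: 40 in [16, 22] is false
  primary category = toys: books == toys is false
  loyalty tier ∈ {bronze, gold, platinum, silver}: silver is in the set → true
  ship-to country ∈ {FR, US}: FR is in the set → true
  NOT order placed on a weekend: no → true
  email verified: no → false
  first-time customer: yes → true
  primary category ∈ {books, electronics, grocery, toys}: books is in the set → true
Combine:
[1] true OR false = true
[2] false OR true = true
[3] true OR false = true
[4.1] NOT false = true
[4] true OR false = true
[5.3] NOT true = false
[5] true OR true OR false = true
[6.3] NOT true = false
[6] false OR true OR false = true
[root] true AND true AND true AND true AND true AND true = true
Overall: true → applied

Applied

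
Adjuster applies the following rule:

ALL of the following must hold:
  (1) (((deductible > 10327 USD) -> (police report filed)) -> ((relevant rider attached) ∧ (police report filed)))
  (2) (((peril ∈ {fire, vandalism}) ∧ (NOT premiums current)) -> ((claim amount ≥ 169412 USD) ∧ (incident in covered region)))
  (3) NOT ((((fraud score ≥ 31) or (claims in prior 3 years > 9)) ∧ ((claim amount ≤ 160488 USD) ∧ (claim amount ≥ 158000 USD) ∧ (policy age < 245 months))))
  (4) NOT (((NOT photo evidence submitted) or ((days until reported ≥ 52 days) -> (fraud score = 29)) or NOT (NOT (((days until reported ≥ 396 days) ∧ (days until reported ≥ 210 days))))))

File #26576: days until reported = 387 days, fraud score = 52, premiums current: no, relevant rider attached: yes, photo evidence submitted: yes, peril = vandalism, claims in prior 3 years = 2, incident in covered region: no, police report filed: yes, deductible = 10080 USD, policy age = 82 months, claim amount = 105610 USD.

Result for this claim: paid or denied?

Atomic conditions:
  deductible > 10327 USD: 10080 > 10327 is false
  police report filed: yes → true
  relevant rider attached: yes → true
  peril ∈ {fire, vandalism}: vandalism is in the set → true
  NOT premiums current: no → true
  claim amount ≥ 169412 USD: 105610 ≥ 169412 is false
  incident in covered region: no → false
  fraud score ≥ 31: 52 ≥ 31 is true
  claims in prior 3 years > 9: 2 > 9 is false
  claim amount ≤ 160488 USD: 105610 ≤ 160488 is true
  claim amount ≥ 158000 USD: 105610 ≥ 158000 is false
  policy age < 245 months: 82 < 245 is true
  NOT photo evidence submitted: yes → false
  days until reported ≥ 52 days: 387 ≥ 52 is true
  fraud score = 29: 52 == 29 is false
  days until reported ≥ 396 days: 387 ≥ 396 is false
  days until reported ≥ 210 days: 387 ≥ 210 is true
Combine:
[1.1] false → true (antecedent false ⇒ implication holds) = true
[1.2] true AND true = true
[1] true → true = true
[2.1] true AND true = true
[2.2] false AND false = false
[2] true → false = false
[3.1.1] true OR false = true
[3.1.2] true AND false AND true = false
[3.1] true AND false = false
[3] NOT false = true
[4.1.2] true → false = false
[4.1.3.1.1] false AND true = false
[4.1.3.1] NOT false = true
[4.1.3] NOT true = false
[4.1] false OR false OR false = false
[4] NOT false = true
[root] true AND false AND true AND true = false
Overall: false → denied

Denied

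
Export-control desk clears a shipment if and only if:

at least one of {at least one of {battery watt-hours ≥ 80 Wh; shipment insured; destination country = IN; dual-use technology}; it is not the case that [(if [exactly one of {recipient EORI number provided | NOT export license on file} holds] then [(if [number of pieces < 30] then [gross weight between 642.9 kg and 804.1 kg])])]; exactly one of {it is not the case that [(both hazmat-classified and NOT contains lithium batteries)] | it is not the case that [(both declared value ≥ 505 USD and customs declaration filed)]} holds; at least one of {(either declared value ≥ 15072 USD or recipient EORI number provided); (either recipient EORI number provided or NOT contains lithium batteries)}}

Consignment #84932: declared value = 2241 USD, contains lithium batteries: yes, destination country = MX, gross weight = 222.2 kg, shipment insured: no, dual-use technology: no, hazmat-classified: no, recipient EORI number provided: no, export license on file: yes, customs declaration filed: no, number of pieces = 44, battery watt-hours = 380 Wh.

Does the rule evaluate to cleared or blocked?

Cleared

Atomic conditions:
  battery watt-hours ≥ 80 Wh: 380 ≥ 80 is true
  shipment insured: no → false
  destination country = IN: MX == IN is false
  dual-use technology: no → false
  recipient EORI number provided: no → false
  NOT export license on file: yes → false
  number of pieces < 30: 44 < 30 is false
  gross weight between 642.9 kg and 804.1 kg: 222.2 in [642.9, 804.1] is false
  hazmat-classified: no → false
  NOT contains lithium batteries: yes → false
  declared value ≥ 505 USD: 2241 ≥ 505 is true
  customs declaration filed: no → false
  declared value ≥ 15072 USD: 2241 ≥ 15072 is false
Combine:
[1] true OR false OR false OR false = true
[2.1.1] exactly-one(false, false) = false
[2.1.2] false → false (antecedent false ⇒ implication holds) = true
[2.1] false → true (antecedent false ⇒ implication holds) = true
[2] NOT true = false
[3.1.1] false AND false = false
[3.1] NOT false = true
[3.2.1] true AND false = false
[3.2] NOT false = true
[3] exactly-one(true, true) = false
[4.1] false OR false = false
[4.2] false OR false = false
[4] false OR false = false
[root] true OR false OR false OR false = true
Overall: true → cleared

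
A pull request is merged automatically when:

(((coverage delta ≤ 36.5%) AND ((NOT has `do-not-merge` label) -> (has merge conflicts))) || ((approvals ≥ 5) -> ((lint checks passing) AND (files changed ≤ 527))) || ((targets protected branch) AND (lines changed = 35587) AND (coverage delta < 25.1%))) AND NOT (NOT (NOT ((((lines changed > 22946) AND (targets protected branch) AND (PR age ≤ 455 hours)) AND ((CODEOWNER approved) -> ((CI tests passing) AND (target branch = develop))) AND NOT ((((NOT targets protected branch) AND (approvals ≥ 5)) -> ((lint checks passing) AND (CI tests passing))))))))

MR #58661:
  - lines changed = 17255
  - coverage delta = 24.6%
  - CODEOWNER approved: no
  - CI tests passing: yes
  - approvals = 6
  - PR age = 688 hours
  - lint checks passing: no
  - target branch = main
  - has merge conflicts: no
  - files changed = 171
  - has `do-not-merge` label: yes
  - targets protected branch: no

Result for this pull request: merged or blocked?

Atomic conditions:
  coverage delta ≤ 36.5%: 24.6 ≤ 36.5 is true
  NOT has `do-not-merge` label: yes → false
  has merge conflicts: no → false
  approvals ≥ 5: 6 ≥ 5 is true
  lint checks passing: no → false
  files changed ≤ 527: 171 ≤ 527 is true
  targets protected branch: no → false
  lines changed = 35587: 17255 == 35587 is false
  coverage delta < 25.1%: 24.6 < 25.1 is true
  lines changed > 22946: 17255 > 22946 is false
  PR age ≤ 455 hours: 688 ≤ 455 is false
  CODEOWNER approved: no → false
  CI tests passing: yes → true
  target branch = develop: main == develop is false
  NOT targets protected branch: no → true
Combine:
[1.1.2] false → false (antecedent false ⇒ implication holds) = true
[1.1] true AND true = true
[1.2.2] false AND true = false
[1.2] true → false = false
[1.3] false AND false AND true = false
[1] true OR false OR false = true
[2.1.1.1.1] false AND false AND false = false
[2.1.1.1.2.2] true AND false = false
[2.1.1.1.2] false → false (antecedent false ⇒ implication holds) = true
[2.1.1.1.3.1.1] true AND true = true
[2.1.1.1.3.1.2] false AND true = false
[2.1.1.1.3.1] true → false = false
[2.1.1.1.3] NOT false = true
[2.1.1.1] false AND true AND true = false
[2.1.1] NOT false = true
[2.1] NOT true = false
[2] NOT false = true
[root] true AND true = true
Overall: true → merged

Merged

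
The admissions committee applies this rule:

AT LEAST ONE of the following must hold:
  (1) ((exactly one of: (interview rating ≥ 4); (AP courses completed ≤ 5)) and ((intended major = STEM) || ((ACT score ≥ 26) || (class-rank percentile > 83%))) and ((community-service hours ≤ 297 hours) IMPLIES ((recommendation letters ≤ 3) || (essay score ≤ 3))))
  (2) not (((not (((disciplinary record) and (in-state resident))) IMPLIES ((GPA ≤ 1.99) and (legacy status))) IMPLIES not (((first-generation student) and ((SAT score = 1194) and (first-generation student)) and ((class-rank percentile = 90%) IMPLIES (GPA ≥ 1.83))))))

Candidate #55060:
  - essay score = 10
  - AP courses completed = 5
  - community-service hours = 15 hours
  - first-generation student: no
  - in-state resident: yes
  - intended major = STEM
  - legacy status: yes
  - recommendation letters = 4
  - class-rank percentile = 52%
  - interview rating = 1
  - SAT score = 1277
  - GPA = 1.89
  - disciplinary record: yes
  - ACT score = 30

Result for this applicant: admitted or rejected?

Atomic conditions:
  interview rating ≥ 4: 1 ≥ 4 is false
  AP courses completed ≤ 5: 5 ≤ 5 is true
  intended major = STEM: STEM == STEM is true
  ACT score ≥ 26: 30 ≥ 26 is true
  class-rank percentile > 83%: 52 > 83 is false
  community-service hours ≤ 297 hours: 15 ≤ 297 is true
  recommendation letters ≤ 3: 4 ≤ 3 is false
  essay score ≤ 3: 10 ≤ 3 is false
  disciplinary record: yes → true
  in-state resident: yes → true
  GPA ≤ 1.99: 1.89 ≤ 1.99 is true
  legacy status: yes → true
  first-generation student: no → false
  SAT score = 1194: 1277 == 1194 is false
  class-rank percentile = 90%: 52 == 90 is false
  GPA ≥ 1.83: 1.89 ≥ 1.83 is true
Combine:
[1.1] exactly-one(false, true) = true
[1.2.2] true OR false = true
[1.2] true OR true = true
[1.3.2] false OR false = false
[1.3] true → false = false
[1] true AND true AND false = false
[2.1.1.1.1] true AND true = true
[2.1.1.1] NOT true = false
[2.1.1.2] true AND true = true
[2.1.1] false → true (antecedent false ⇒ implication holds) = true
[2.1.2.1.2] false AND false = false
[2.1.2.1.3] false → true (antecedent false ⇒ implication holds) = true
[2.1.2.1] false AND false AND true = false
[2.1.2] NOT false = true
[2.1] true → true = true
[2] NOT true = false
[root] false OR false = false
Overall: false → rejected

Rejected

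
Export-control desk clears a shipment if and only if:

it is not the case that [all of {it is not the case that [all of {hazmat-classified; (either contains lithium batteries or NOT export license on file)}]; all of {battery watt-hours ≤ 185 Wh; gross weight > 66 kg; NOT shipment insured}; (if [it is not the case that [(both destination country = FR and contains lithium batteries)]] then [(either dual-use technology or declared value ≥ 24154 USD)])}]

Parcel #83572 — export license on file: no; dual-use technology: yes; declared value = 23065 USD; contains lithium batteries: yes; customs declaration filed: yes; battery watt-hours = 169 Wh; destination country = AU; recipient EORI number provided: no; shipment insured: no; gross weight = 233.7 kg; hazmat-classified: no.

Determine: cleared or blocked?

Blocked

Atomic conditions:
  hazmat-classified: no → false
  contains lithium batteries: yes → true
  NOT export license on file: no → true
  battery watt-hours ≤ 185 Wh: 169 ≤ 185 is true
  gross weight > 66 kg: 233.7 > 66 is true
  NOT shipment insured: no → true
  destination country = FR: AU == FR is false
  dual-use technology: yes → true
  declared value ≥ 24154 USD: 23065 ≥ 24154 is false
Combine:
[1.1.1.2] true OR true = true
[1.1.1] false AND true = false
[1.1] NOT false = true
[1.2] true AND true AND true = true
[1.3.1.1] false AND true = false
[1.3.1] NOT false = true
[1.3.2] true OR false = true
[1.3] true → true = true
[1] true AND true AND true = true
[root] NOT true = false
Overall: false → blocked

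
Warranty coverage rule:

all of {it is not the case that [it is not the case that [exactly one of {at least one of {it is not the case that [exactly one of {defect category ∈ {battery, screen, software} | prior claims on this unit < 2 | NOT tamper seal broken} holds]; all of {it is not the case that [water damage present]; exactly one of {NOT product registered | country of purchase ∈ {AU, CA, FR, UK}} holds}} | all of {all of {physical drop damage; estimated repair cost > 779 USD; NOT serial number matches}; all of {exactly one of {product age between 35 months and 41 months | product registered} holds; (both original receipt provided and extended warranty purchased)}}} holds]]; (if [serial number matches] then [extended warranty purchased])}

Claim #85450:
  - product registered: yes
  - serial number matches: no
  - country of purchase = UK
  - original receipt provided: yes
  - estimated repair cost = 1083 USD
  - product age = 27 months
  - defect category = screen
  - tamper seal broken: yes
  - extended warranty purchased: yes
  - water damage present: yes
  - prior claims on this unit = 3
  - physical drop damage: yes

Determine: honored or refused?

Atomic conditions:
  defect category ∈ {battery, screen, software}: screen is in the set → true
  prior claims on this unit < 2: 3 < 2 is false
  NOT tamper seal broken: yes → false
  water damage present: yes → true
  NOT product registered: yes → false
  country of purchase ∈ {AU, CA, FR, UK}: UK is in the set → true
  physical drop damage: yes → true
  estimated repair cost > 779 USD: 1083 > 779 is true
  NOT serial number matches: no → true
  product age between 35 months and 41 months: 27 in [35, 41] is false
  product registered: yes → true
  original receipt provided: yes → true
  extended warranty purchased: yes → true
  serial number matches: no → false
Combine:
[1.1.1.1.1.1] exactly-one(true, false, false) = true
[1.1.1.1.1] NOT true = false
[1.1.1.1.2.1] NOT true = false
[1.1.1.1.2.2] exactly-one(false, true) = true
[1.1.1.1.2] false AND true = false
[1.1.1.1] false OR false = false
[1.1.1.2.1] true AND true AND true = true
[1.1.1.2.2.1] exactly-one(false, true) = true
[1.1.1.2.2.2] true AND true = true
[1.1.1.2.2] true AND true = true
[1.1.1.2] true AND true = true
[1.1.1] exactly-one(false, true) = true
[1.1] NOT true = false
[1] NOT false = true
[2] false → true (antecedent false ⇒ implication holds) = true
[root] true AND true = true
Overall: true → honored

Honored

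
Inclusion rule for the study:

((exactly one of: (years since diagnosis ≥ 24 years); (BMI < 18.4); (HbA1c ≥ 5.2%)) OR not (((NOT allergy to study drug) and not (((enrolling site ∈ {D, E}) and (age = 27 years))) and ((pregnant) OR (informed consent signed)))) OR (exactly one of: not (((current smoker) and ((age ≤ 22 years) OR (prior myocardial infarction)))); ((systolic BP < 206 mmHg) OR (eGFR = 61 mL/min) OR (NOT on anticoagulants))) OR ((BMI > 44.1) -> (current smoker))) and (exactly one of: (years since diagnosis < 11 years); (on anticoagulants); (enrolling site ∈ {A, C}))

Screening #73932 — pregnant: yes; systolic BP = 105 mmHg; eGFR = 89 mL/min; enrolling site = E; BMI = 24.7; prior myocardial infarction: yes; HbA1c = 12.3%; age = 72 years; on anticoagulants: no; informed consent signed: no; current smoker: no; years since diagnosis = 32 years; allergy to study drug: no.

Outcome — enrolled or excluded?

Excluded

Atomic conditions:
  years since diagnosis ≥ 24 years: 32 ≥ 24 is true
  BMI < 18.4: 24.7 < 18.4 is false
  HbA1c ≥ 5.2%: 12.3 ≥ 5.2 is true
  NOT allergy to study drug: no → true
  enrolling site ∈ {D, E}: E is in the set → true
  age = 27 years: 72 == 27 is false
  pregnant: yes → true
  informed consent signed: no → false
  current smoker: no → false
  age ≤ 22 years: 72 ≤ 22 is false
  prior myocardial infarction: yes → true
  systolic BP < 206 mmHg: 105 < 206 is true
  eGFR = 61 mL/min: 89 == 61 is false
  NOT on anticoagulants: no → true
  BMI > 44.1: 24.7 > 44.1 is false
  years since diagnosis < 11 years: 32 < 11 is false
  on anticoagulants: no → false
  enrolling site ∈ {A, C}: E is not in the set → false
Combine:
[1.1] exactly-one(true, false, true) = false
[1.2.1.2.1] true AND false = false
[1.2.1.2] NOT false = true
[1.2.1.3] true OR false = true
[1.2.1] true AND true AND true = true
[1.2] NOT true = false
[1.3.1.1.2] false OR true = true
[1.3.1.1] false AND true = false
[1.3.1] NOT false = true
[1.3.2] true OR false OR true = true
[1.3] exactly-one(true, true) = false
[1.4] false → false (antecedent false ⇒ implication holds) = true
[1] false OR false OR false OR true = true
[2] exactly-one(false, false, false) = false
[root] true AND false = false
Overall: false → excluded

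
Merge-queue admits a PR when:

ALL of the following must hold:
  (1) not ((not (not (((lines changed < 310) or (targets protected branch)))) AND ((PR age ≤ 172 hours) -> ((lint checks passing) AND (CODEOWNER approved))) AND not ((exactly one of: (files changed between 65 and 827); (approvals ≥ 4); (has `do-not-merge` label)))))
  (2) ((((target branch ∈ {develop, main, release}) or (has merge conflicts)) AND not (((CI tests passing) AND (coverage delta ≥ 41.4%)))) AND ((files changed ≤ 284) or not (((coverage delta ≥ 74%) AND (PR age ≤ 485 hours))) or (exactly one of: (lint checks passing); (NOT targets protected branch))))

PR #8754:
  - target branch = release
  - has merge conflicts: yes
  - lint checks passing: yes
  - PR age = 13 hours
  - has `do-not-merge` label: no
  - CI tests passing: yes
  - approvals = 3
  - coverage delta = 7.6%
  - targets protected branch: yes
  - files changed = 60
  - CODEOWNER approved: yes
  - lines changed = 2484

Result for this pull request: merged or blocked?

Atomic conditions:
  lines changed < 310: 2484 < 310 is false
  targets protected branch: yes → true
  PR age ≤ 172 hours: 13 ≤ 172 is true
  lint checks passing: yes → true
  CODEOWNER approved: yes → true
  files changed between 65 and 827: 60 in [65, 827] is false
  approvals ≥ 4: 3 ≥ 4 is false
  has `do-not-merge` label: no → false
  target branch ∈ {develop, main, release}: release is in the set → true
  has merge conflicts: yes → true
  CI tests passing: yes → true
  coverage delta ≥ 41.4%: 7.6 ≥ 41.4 is false
  files changed ≤ 284: 60 ≤ 284 is true
  coverage delta ≥ 74%: 7.6 ≥ 74 is false
  PR age ≤ 485 hours: 13 ≤ 485 is true
  NOT targets protected branch: yes → false
Combine:
[1.1.1.1.1] false OR true = true
[1.1.1.1] NOT true = false
[1.1.1] NOT false = true
[1.1.2.2] true AND true = true
[1.1.2] true → true = true
[1.1.3.1] exactly-one(false, false, false) = false
[1.1.3] NOT false = true
[1.1] true AND true AND true = true
[1] NOT true = false
[2.1.1] true OR true = true
[2.1.2.1] true AND false = false
[2.1.2] NOT false = true
[2.1] true AND true = true
[2.2.2.1] false AND true = false
[2.2.2] NOT false = true
[2.2.3] exactly-one(true, false) = true
[2.2] true OR true OR true = true
[2] true AND true = true
[root] false AND true = false
Overall: false → blocked

Blocked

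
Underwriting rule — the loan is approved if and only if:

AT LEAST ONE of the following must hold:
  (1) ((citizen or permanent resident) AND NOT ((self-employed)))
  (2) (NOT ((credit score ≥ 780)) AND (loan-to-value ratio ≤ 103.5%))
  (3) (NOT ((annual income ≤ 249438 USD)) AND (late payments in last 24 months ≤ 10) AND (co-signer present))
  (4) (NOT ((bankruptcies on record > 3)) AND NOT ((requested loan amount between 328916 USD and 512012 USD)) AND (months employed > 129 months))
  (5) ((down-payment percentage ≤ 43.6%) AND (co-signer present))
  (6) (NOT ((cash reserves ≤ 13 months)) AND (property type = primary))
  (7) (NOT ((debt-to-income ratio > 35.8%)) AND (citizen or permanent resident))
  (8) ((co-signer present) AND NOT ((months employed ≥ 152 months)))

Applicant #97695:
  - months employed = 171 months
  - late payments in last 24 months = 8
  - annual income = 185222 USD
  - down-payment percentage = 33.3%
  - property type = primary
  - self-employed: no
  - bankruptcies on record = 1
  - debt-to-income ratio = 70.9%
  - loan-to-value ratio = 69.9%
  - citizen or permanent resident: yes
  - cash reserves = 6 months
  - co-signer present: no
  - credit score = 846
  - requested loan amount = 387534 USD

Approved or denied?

Atomic conditions:
  citizen or permanent resident: yes → true
  self-employed: no → false
  credit score ≥ 780: 846 ≥ 780 is true
  loan-to-value ratio ≤ 103.5%: 69.9 ≤ 103.5 is true
  annual income ≤ 249438 USD: 185222 ≤ 249438 is true
  late payments in last 24 months ≤ 10: 8 ≤ 10 is true
  co-signer present: no → false
  bankruptcies on record > 3: 1 > 3 is false
  requested loan amount between 328916 USD and 512012 USD: 387534 in [328916, 512012] is true
  months employed > 129 months: 171 > 129 is true
  down-payment percentage ≤ 43.6%: 33.3 ≤ 43.6 is true
  cash reserves ≤ 13 months: 6 ≤ 13 is true
  property type = primary: primary == primary is true
  debt-to-income ratio > 35.8%: 70.9 > 35.8 is true
  months employed ≥ 152 months: 171 ≥ 152 is true
Combine:
[1.2] NOT false = true
[1] true AND true = true
[2.1] NOT true = false
[2] false AND true = false
[3.1] NOT true = false
[3] false AND true AND false = false
[4.1] NOT false = true
[4.2] NOT true = false
[4] true AND false AND true = false
[5] true AND false = false
[6.1] NOT true = false
[6] false AND true = false
[7.1] NOT true = false
[7] false AND true = false
[8.2] NOT true = false
[8] false AND false = false
[root] true OR false OR false OR false OR false OR false OR false OR false = true
Overall: true → approved

Approved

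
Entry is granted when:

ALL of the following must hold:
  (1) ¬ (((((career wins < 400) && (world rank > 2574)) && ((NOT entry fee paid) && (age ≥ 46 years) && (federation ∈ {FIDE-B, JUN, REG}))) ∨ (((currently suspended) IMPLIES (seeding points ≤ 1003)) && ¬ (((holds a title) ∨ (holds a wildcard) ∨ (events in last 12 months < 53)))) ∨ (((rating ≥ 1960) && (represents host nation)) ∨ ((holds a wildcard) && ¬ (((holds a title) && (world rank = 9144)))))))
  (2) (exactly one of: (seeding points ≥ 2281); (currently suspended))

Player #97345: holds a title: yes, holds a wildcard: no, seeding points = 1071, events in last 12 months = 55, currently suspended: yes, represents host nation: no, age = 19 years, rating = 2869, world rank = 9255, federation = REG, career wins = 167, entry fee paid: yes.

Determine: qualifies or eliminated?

Qualifies

Atomic conditions:
  career wins < 400: 167 < 400 is true
  world rank > 2574: 9255 > 2574 is true
  NOT entry fee paid: yes → false
  age ≥ 46 years: 19 ≥ 46 is false
  federation ∈ {FIDE-B, JUN, REG}: REG is in the set → true
  currently suspended: yes → true
  seeding points ≤ 1003: 1071 ≤ 1003 is false
  holds a title: yes → true
  holds a wildcard: no → false
  events in last 12 months < 53: 55 < 53 is false
  rating ≥ 1960: 2869 ≥ 1960 is true
  represents host nation: no → false
  world rank = 9144: 9255 == 9144 is false
  seeding points ≥ 2281: 1071 ≥ 2281 is false
Combine:
[1.1.1.1] true AND true = true
[1.1.1.2] false AND false AND true = false
[1.1.1] true AND false = false
[1.1.2.1] true → false = false
[1.1.2.2.1] true OR false OR false = true
[1.1.2.2] NOT true = false
[1.1.2] false AND false = false
[1.1.3.1] true AND false = false
[1.1.3.2.2.1] true AND false = false
[1.1.3.2.2] NOT false = true
[1.1.3.2] false AND true = false
[1.1.3] false OR false = false
[1.1] false OR false OR false = false
[1] NOT false = true
[2] exactly-one(false, true) = true
[root] true AND true = true
Overall: true → qualifies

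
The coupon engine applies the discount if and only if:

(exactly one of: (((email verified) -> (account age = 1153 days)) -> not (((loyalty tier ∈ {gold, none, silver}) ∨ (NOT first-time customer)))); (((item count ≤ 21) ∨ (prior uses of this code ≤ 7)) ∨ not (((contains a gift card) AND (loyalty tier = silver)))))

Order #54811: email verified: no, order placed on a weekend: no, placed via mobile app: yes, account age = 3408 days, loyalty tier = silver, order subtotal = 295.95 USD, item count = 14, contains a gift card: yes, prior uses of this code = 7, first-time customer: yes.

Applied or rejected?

Atomic conditions:
  email verified: no → false
  account age = 1153 days: 3408 == 1153 is false
  loyalty tier ∈ {gold, none, silver}: silver is in the set → true
  NOT first-time customer: yes → false
  item count ≤ 21: 14 ≤ 21 is true
  prior uses of this code ≤ 7: 7 ≤ 7 is true
  contains a gift card: yes → true
  loyalty tier = silver: silver == silver is true
Combine:
[1.1] false → false (antecedent false ⇒ implication holds) = true
[1.2.1] true OR false = true
[1.2] NOT true = false
[1] true → false = false
[2.1] true OR true = true
[2.2.1] true AND true = true
[2.2] NOT true = false
[2] true OR false = true
[root] exactly-one(false, true) = true
Overall: true → applied

Applied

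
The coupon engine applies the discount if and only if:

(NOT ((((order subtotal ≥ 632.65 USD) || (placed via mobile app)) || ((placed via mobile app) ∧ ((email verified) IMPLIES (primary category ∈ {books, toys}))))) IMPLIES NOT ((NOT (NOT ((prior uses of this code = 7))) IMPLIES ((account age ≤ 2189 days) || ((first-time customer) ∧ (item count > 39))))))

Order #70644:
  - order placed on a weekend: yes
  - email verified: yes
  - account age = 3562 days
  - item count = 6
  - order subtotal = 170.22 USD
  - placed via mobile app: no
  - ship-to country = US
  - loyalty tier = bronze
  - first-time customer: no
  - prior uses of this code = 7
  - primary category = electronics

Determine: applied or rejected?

Atomic conditions:
  order subtotal ≥ 632.65 USD: 170.22 ≥ 632.65 is false
  placed via mobile app: no → false
  email verified: yes → true
  primary category ∈ {books, toys}: electronics is not in the set → false
  prior uses of this code = 7: 7 == 7 is true
  account age ≤ 2189 days: 3562 ≤ 2189 is false
  first-time customer: no → false
  item count > 39: 6 > 39 is false
Combine:
[1.1.1] false OR false = false
[1.1.2.2] true → false = false
[1.1.2] false AND false = false
[1.1] false OR false = false
[1] NOT false = true
[2.1.1.1] NOT true = false
[2.1.1] NOT false = true
[2.1.2.2] false AND false = false
[2.1.2] false OR false = false
[2.1] true → false = false
[2] NOT false = true
[root] true → true = true
Overall: true → applied

Applied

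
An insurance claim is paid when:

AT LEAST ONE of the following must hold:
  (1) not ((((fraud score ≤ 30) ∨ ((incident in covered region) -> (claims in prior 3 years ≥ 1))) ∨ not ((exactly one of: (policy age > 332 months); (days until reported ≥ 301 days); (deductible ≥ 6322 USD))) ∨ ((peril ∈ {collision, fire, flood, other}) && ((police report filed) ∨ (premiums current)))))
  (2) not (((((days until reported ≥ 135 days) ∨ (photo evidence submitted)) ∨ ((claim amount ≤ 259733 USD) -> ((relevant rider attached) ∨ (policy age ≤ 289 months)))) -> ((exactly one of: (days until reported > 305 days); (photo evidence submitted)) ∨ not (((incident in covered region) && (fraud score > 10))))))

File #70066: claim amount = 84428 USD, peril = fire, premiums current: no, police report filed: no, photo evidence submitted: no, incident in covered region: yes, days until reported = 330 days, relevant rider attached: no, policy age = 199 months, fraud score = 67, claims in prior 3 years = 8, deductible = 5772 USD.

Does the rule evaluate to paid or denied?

Atomic conditions:
  fraud score ≤ 30: 67 ≤ 30 is false
  incident in covered region: yes → true
  claims in prior 3 years ≥ 1: 8 ≥ 1 is true
  policy age > 332 months: 199 > 332 is false
  days until reported ≥ 301 days: 330 ≥ 301 is true
  deductible ≥ 6322 USD: 5772 ≥ 6322 is false
  peril ∈ {collision, fire, flood, other}: fire is in the set → true
  police report filed: no → false
  premiums current: no → false
  days until reported ≥ 135 days: 330 ≥ 135 is true
  photo evidence submitted: no → false
  claim amount ≤ 259733 USD: 84428 ≤ 259733 is true
  relevant rider attached: no → false
  policy age ≤ 289 months: 199 ≤ 289 is true
  days until reported > 305 days: 330 > 305 is true
  fraud score > 10: 67 > 10 is true
Combine:
[1.1.1.2] true → true = true
[1.1.1] false OR true = true
[1.1.2.1] exactly-one(false, true, false) = true
[1.1.2] NOT true = false
[1.1.3.2] false OR false = false
[1.1.3] true AND false = false
[1.1] true OR false OR false = true
[1] NOT true = false
[2.1.1.1] true OR false = true
[2.1.1.2.2] false OR true = true
[2.1.1.2] true → true = true
[2.1.1] true OR true = true
[2.1.2.1] exactly-one(true, false) = true
[2.1.2.2.1] true AND true = true
[2.1.2.2] NOT true = false
[2.1.2] true OR false = true
[2.1] true → true = true
[2] NOT true = false
[root] false OR false = false
Overall: false → denied

Denied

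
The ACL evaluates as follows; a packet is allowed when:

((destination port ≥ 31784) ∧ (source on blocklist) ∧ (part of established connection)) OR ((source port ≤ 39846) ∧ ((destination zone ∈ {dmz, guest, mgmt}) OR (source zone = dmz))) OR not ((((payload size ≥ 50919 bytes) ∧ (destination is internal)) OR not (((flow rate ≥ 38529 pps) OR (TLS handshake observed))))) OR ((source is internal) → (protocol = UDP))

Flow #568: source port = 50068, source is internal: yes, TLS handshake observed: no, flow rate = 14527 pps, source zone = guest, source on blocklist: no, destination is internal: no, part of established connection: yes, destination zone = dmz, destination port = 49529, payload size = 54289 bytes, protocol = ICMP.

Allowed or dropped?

Atomic conditions:
  destination port ≥ 31784: 49529 ≥ 31784 is true
  source on blocklist: no → false
  part of established connection: yes → true
  source port ≤ 39846: 50068 ≤ 39846 is false
  destination zone ∈ {dmz, guest, mgmt}: dmz is in the set → true
  source zone = dmz: guest == dmz is false
  payload size ≥ 50919 bytes: 54289 ≥ 50919 is true
  destination is internal: no → false
  flow rate ≥ 38529 pps: 14527 ≥ 38529 is false
  TLS handshake observed: no → false
  source is internal: yes → true
  protocol = UDP: ICMP == UDP is false
Combine:
[1] true AND false AND true = false
[2.2] true OR false = true
[2] false AND true = false
[3.1.1] true AND false = false
[3.1.2.1] false OR false = false
[3.1.2] NOT false = true
[3.1] false OR true = true
[3] NOT true = false
[4] true → false = false
[root] false OR false OR false OR false = false
Overall: false → dropped

Dropped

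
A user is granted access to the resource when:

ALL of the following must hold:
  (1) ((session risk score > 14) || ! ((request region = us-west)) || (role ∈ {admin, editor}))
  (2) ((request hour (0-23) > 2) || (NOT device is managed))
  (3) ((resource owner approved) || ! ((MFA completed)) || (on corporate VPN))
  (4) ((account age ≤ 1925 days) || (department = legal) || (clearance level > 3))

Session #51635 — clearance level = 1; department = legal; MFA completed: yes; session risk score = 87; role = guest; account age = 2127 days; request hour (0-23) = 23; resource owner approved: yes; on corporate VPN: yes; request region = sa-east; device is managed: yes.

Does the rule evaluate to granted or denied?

Atomic conditions:
  session risk score > 14: 87 > 14 is true
  request region = us-west: sa-east == us-west is false
  role ∈ {admin, editor}: guest is not in the set → false
  request hour (0-23) > 2: 23 > 2 is true
  NOT device is managed: yes → false
  resource owner approved: yes → true
  MFA completed: yes → true
  on corporate VPN: yes → true
  account age ≤ 1925 days: 2127 ≤ 1925 is false
  department = legal: legal == legal is true
  clearance level > 3: 1 > 3 is false
Combine:
[1.2] NOT false = true
[1] true OR true OR false = true
[2] true OR false = true
[3.2] NOT true = false
[3] true OR false OR true = true
[4] false OR true OR false = true
[root] true AND true AND true AND true = true
Overall: true → granted

Granted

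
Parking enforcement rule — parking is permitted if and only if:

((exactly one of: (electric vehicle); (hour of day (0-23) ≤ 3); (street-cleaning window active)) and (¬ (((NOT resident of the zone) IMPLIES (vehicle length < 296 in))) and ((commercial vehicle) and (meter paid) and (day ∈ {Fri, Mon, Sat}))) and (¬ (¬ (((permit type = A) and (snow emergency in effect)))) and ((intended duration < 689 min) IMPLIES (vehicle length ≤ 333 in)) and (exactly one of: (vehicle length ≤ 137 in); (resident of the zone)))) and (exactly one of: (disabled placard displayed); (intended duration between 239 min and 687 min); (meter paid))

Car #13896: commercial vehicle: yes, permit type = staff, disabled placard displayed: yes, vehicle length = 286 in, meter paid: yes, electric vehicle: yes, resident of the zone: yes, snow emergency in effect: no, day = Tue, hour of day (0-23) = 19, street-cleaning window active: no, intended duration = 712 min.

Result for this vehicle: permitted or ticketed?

Ticketed

Atomic conditions:
  electric vehicle: yes → true
  hour of day (0-23) ≤ 3: 19 ≤ 3 is false
  street-cleaning window active: no → false
  NOT resident of the zone: yes → false
  vehicle length < 296 in: 286 < 296 is true
  commercial vehicle: yes → true
  meter paid: yes → true
  day ∈ {Fri, Mon, Sat}: Tue is not in the set → false
  permit type = A: staff == A is false
  snow emergency in effect: no → false
  intended duration < 689 min: 712 < 689 is false
  vehicle length ≤ 333 in: 286 ≤ 333 is true
  vehicle length ≤ 137 in: 286 ≤ 137 is false
  resident of the zone: yes → true
  disabled placard displayed: yes → true
  intended duration between 239 min and 687 min: 712 in [239, 687] is false
Combine:
[1.1] exactly-one(true, false, false) = true
[1.2.1.1] false → true (antecedent false ⇒ implication holds) = true
[1.2.1] NOT true = false
[1.2.2] true AND true AND false = false
[1.2] false AND false = false
[1.3.1.1.1] false AND false = false
[1.3.1.1] NOT false = true
[1.3.1] NOT true = false
[1.3.2] false → true (antecedent false ⇒ implication holds) = true
[1.3.3] exactly-one(false, true) = true
[1.3] false AND true AND true = false
[1] true AND false AND false = false
[2] exactly-one(true, false, true) = false
[root] false AND false = false
Overall: false → ticketed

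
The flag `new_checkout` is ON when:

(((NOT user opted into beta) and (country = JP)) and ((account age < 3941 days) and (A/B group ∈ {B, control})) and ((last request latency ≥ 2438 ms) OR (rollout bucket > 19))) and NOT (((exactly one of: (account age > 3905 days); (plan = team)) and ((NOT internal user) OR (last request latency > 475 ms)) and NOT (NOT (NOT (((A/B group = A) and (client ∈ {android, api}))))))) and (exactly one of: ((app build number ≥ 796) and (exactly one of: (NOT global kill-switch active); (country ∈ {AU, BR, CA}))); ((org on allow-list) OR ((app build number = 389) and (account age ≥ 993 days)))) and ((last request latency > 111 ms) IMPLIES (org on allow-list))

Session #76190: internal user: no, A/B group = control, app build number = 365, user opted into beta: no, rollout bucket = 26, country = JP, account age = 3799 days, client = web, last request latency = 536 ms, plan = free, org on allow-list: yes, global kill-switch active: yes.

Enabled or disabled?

Atomic conditions:
  NOT user opted into beta: no → true
  country = JP: JP == JP is true
  account age < 3941 days: 3799 < 3941 is true
  A/B group ∈ {B, control}: control is in the set → true
  last request latency ≥ 2438 ms: 536 ≥ 2438 is false
  rollout bucket > 19: 26 > 19 is true
  account age > 3905 days: 3799 > 3905 is false
  plan = team: free == team is false
  NOT internal user: no → true
  last request latency > 475 ms: 536 > 475 is true
  A/B group = A: control == A is false
  client ∈ {android, api}: web is not in the set → false
  app build number ≥ 796: 365 ≥ 796 is false
  NOT global kill-switch active: yes → false
  country ∈ {AU, BR, CA}: JP is not in the set → false
  org on allow-list: yes → true
  app build number = 389: 365 == 389 is false
  account age ≥ 993 days: 3799 ≥ 993 is true
  last request latency > 111 ms: 536 > 111 is true
Combine:
[1.1] true AND true = true
[1.2] true AND true = true
[1.3] false OR true = true
[1] true AND true AND true = true
[2.1.1] exactly-one(false, false) = false
[2.1.2] true OR true = true
[2.1.3.1.1.1] false AND false = false
[2.1.3.1.1] NOT false = true
[2.1.3.1] NOT true = false
[2.1.3] NOT false = true
[2.1] false AND true AND true = false
[2] NOT false = true
[3.1.2] exactly-one(false, false) = false
[3.1] false AND false = false
[3.2.2] false AND true = false
[3.2] true OR false = true
[3] exactly-one(false, true) = true
[4] true → true = true
[root] true AND true AND true AND true = true
Overall: true → enabled

Enabled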